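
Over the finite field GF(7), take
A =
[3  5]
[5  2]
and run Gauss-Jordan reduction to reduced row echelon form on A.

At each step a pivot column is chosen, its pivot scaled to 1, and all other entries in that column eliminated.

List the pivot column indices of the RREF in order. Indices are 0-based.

pivot columns: 0, 1

[1] R0 /= 3  ⇒  (1, 4)
     R1 -= 5·R0  ⇒  (0, 3)
[2] R1 /= 3  ⇒  (0, 1)
     R0 -= 4·R1  ⇒  (1, 0)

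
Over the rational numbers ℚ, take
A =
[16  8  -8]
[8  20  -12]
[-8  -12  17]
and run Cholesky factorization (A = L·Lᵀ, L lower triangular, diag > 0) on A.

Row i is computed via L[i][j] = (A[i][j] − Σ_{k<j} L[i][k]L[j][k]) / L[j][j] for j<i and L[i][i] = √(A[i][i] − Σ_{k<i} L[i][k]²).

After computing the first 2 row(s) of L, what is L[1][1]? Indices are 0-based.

L[1][1] = 4

Step 1: L[0][0] = √(16) = 4.
  L[1][0] = (8) / L[0][0] = 2.
Step 2: L[1][1] = √(16) = 4.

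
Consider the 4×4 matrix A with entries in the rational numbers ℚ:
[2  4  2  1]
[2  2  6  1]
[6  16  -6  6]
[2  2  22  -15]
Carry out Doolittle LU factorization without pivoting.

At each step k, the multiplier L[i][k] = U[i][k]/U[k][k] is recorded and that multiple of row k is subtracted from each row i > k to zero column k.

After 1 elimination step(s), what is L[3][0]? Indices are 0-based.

Step 1: pivot at (0,0) is 2.
  row1 ← row1 − (1)·row0  ⇒  L[1][0]=1, U row1=(0, -2, 4, 0)
  row2 ← row2 − (3)·row0  ⇒  L[2][0]=3, U row2=(0, 4, -12, 3)
  row3 ← row3 − (1)·row0  ⇒  L[3][0]=1, U row3=(0, -2, 20, -16)

L[3][0] = 1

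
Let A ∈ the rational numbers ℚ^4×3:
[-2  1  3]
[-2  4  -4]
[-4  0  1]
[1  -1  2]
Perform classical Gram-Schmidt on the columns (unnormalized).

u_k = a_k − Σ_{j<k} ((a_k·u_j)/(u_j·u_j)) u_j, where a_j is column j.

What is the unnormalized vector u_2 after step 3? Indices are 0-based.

Step 1: u_0 = a_0 = (-2, -2, -4, 1).
Step 2: u_1 = a_1 − (-11/25)·u_0 = (3/25, 78/25, -44/25, -14/25).
Step 3: u_2 = a_2 − (0)·u_0 − (-375/329)·u_1 = (1032/329, -146/329, -331/329, 64/47).

u_2 = (1032/329, -146/329, -331/329, 64/47)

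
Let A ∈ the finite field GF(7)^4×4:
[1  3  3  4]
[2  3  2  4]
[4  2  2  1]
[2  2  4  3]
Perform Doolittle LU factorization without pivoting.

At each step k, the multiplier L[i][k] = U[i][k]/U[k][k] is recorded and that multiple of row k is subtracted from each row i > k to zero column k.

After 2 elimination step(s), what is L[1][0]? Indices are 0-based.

k=0: U[0][0]=1
  eliminate (1,0): mult=2, new row 1: (0, 4, 3, 3); set L[1][0]=2
  eliminate (2,0): mult=4, new row 2: (0, 4, 4, 6); set L[2][0]=4
  eliminate (3,0): mult=2, new row 3: (0, 3, 5, 2); set L[3][0]=2
k=1: U[1][1]=4
  eliminate (2,1): mult=1, new row 2: (0, 0, 1, 3); set L[2][1]=1
  eliminate (3,1): mult=6, new row 3: (0, 0, 1, 5); set L[3][1]=6

L[1][0] = 2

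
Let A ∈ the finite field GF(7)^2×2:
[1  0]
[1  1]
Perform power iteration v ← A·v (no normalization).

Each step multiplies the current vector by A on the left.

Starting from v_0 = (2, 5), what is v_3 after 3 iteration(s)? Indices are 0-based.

v_3 = (2, 4)

v_0 = (2, 5).
v_1 = A·v_0 = (2, 0).
v_2 = A·v_1 = (2, 2).
v_3 = A·v_2 = (2, 4).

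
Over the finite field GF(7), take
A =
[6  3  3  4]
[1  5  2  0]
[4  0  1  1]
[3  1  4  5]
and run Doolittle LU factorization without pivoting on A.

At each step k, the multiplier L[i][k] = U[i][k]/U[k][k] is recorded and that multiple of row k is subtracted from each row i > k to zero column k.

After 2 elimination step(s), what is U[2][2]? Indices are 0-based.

Step 1: pivot at (0,0) is 6.
  row1 ← row1 − (6)·row0  ⇒  L[1][0]=6, U row1=(0, 1, 5, 4)
  row2 ← row2 − (3)·row0  ⇒  L[2][0]=3, U row2=(0, 5, 6, 3)
  row3 ← row3 − (4)·row0  ⇒  L[3][0]=4, U row3=(0, 3, 6, 3)
Step 2: pivot at (1,1) is 1.
  row2 ← row2 − (5)·row1  ⇒  L[2][1]=5, U row2=(0, 0, 2, 4)
  row3 ← row3 − (3)·row1  ⇒  L[3][1]=3, U row3=(0, 0, 5, 5)

U[2][2] = 2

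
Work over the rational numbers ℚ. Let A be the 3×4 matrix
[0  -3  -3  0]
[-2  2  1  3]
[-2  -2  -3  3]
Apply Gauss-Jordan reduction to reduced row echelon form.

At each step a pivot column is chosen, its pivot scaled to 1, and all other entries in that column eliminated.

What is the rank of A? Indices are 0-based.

rank = 2

step 1: exchange rows 0,1
step 1: normalize row 0 (÷-2) = (1, -1, -1/2, -3/2)
  row 2: subtract -2×row0 = (0, -4, -4, 0)
step 2: normalize row 1 (÷-3) = (0, 1, 1, 0)
  row 0: subtract -1×row1 = (1, 0, 1/2, -3/2)
  row 2: subtract -4×row1 = (0, 0, 0, 0)
skip col 2 (zero from row 2)
skip col 3 (zero from row 2)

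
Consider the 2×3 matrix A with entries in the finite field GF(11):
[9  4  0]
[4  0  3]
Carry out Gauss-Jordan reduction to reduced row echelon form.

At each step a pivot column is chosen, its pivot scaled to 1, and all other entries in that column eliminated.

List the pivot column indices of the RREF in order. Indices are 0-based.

pivot columns: 0, 1

[1] R0 /= 9  ⇒  (1, 9, 0)
     R1 -= 4·R0  ⇒  (0, 8, 3)
[2] R1 /= 8  ⇒  (0, 1, 10)
     R0 -= 9·R1  ⇒  (1, 0, 9)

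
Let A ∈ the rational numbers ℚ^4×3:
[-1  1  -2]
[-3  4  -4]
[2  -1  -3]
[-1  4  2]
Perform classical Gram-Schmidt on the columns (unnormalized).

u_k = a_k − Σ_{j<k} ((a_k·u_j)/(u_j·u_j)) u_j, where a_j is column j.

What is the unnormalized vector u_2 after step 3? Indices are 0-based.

Step 1: u_0 = a_0 = (-1, -3, 2, -1).
Step 2: u_1 = a_1 − (-19/15)·u_0 = (-4/15, 1/5, 23/15, 41/15).
Step 3: u_2 = a_2 − (2/5)·u_0 − (9/149)·u_1 = (-236/149, -419/149, -580/149, 333/149).

u_2 = (-236/149, -419/149, -580/149, 333/149)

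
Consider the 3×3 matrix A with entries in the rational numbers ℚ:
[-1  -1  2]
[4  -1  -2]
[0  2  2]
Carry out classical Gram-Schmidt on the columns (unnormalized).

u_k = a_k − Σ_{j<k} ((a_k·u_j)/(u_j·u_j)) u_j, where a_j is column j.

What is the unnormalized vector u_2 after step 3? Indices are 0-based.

u_2 = (176/93, 44/93, 110/93)

Step 1: u_0 = a_0 = (-1, 4, 0).
Step 2: u_1 = a_1 − (-3/17)·u_0 = (-20/17, -5/17, 2).
Step 3: u_2 = a_2 − (-10/17)·u_0 − (38/93)·u_1 = (176/93, 44/93, 110/93).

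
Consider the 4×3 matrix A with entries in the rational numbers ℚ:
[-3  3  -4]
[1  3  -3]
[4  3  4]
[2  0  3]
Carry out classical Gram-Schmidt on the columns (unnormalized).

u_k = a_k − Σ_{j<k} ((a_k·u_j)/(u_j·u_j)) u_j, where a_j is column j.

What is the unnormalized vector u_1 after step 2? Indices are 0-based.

Step 1: u_0 = a_0 = (-3, 1, 4, 2).
Step 2: u_1 = a_1 − (1/5)·u_0 = (18/5, 14/5, 11/5, -2/5).

u_1 = (18/5, 14/5, 11/5, -2/5)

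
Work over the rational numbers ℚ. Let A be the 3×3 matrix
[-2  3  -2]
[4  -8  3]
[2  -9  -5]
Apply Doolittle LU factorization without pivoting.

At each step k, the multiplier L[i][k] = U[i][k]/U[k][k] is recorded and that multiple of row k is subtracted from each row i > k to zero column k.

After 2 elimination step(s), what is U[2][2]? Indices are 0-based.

U[2][2] = -4

Step 1: pivot at (0,0) is -2.
  row1 ← row1 − (-2)·row0  ⇒  L[1][0]=-2, U row1=(0, -2, -1)
  row2 ← row2 − (-1)·row0  ⇒  L[2][0]=-1, U row2=(0, -6, -7)
Step 2: pivot at (1,1) is -2.
  row2 ← row2 − (3)·row1  ⇒  L[2][1]=3, U row2=(0, 0, -4)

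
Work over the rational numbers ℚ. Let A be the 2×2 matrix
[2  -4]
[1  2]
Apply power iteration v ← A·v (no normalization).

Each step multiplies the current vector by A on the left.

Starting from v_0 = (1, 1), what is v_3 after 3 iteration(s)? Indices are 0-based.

v_3 = (-48, -8)

v_0 = (1, 1).
v_1 = A·v_0 = (-2, 3).
v_2 = A·v_1 = (-16, 4).
v_3 = A·v_2 = (-48, -8).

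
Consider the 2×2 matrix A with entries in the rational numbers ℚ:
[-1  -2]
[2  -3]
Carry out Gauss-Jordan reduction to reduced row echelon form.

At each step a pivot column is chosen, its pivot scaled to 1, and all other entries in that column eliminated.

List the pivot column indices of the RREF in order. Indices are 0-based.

[1] R0 /= -1  ⇒  (1, 2)
     R1 -= 2·R0  ⇒  (0, -7)
[2] R1 /= -7  ⇒  (0, 1)
     R0 -= 2·R1  ⇒  (1, 0)

pivot columns: 0, 1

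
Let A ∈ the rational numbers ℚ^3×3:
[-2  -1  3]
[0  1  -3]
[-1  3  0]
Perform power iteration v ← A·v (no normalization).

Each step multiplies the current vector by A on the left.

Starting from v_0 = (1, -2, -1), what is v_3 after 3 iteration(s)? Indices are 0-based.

v_0 = (1, -2, -1).
v_1 = A·v_0 = (-3, 1, -7).
v_2 = A·v_1 = (-16, 22, 6).
v_3 = A·v_2 = (28, 4, 82).

v_3 = (28, 4, 82)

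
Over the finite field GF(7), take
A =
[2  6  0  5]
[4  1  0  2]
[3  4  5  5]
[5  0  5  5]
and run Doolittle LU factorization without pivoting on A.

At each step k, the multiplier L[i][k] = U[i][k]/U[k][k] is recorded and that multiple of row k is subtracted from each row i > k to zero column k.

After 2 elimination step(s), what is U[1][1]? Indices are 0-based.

U[1][1] = 3

[col 0] pivot 2
  R1 -= 2*R0 → (0, 3, 0, 6)  (L[1][0] := 2)
  R2 -= 5*R0 → (0, 2, 5, 1)  (L[2][0] := 5)
  R3 -= 6*R0 → (0, 6, 5, 3)  (L[3][0] := 6)
[col 1] pivot 3
  R2 -= 3*R1 → (0, 0, 5, 4)  (L[2][1] := 3)
  R3 -= 2*R1 → (0, 0, 5, 5)  (L[3][1] := 2)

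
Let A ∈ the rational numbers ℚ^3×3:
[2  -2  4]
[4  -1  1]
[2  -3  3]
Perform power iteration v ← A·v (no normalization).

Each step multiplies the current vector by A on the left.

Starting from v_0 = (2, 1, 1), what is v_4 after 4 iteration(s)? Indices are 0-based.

v_4 = (-232, -128, -224)

v_0 = (2, 1, 1).
v_1 = A·v_0 = (6, 8, 4).
v_2 = A·v_1 = (12, 20, 0).
v_3 = A·v_2 = (-16, 28, -36).
v_4 = A·v_3 = (-232, -128, -224).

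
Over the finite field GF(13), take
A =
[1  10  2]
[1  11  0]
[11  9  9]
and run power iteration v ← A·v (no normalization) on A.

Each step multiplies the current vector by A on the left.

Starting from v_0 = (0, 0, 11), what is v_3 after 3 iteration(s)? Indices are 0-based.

v_3 = (2, 7, 10)

v_0 = (0, 0, 11).
v_1 = A·v_0 = (9, 0, 8).
v_2 = A·v_1 = (12, 9, 2).
v_3 = A·v_2 = (2, 7, 10).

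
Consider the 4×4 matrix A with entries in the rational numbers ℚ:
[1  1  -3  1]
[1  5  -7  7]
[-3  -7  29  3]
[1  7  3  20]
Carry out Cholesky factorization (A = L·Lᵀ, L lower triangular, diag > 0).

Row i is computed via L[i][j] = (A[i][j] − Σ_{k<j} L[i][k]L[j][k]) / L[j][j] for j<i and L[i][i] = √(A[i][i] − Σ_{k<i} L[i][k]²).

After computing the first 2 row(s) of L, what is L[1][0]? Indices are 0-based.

L[1][0] = 1

Step 1: L[0][0] = √(1) = 1.
  L[1][0] = (1) / L[0][0] = 1.
Step 2: L[1][1] = √(4) = 2.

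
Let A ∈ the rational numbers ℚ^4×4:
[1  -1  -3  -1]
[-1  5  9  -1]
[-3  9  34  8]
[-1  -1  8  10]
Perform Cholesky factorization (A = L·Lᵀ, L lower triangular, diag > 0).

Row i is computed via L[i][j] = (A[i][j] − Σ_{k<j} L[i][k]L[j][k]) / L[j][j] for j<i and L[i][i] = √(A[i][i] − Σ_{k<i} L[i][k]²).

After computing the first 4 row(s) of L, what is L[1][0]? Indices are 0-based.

Step 1: L[0][0] = √(1) = 1.
  L[1][0] = (-1) / L[0][0] = -1.
Step 2: L[1][1] = √(4) = 2.
  L[2][0] = (-3) / L[0][0] = -3.
  L[2][1] = (6) / L[1][1] = 3.
Step 3: L[2][2] = √(16) = 4.
  L[3][0] = (-1) / L[0][0] = -1.
  L[3][1] = (-2) / L[1][1] = -1.
  L[3][2] = (8) / L[2][2] = 2.
Step 4: L[3][3] = √(4) = 2.

L[1][0] = -1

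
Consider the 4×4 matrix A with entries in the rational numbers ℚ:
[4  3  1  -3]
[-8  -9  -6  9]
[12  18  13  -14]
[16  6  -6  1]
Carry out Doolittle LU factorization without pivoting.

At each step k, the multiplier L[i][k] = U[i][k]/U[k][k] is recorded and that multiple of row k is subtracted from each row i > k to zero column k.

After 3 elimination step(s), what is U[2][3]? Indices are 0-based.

Step 1: pivot at (0,0) is 4.
  row1 ← row1 − (-2)·row0  ⇒  L[1][0]=-2, U row1=(0, -3, -4, 3)
  row2 ← row2 − (3)·row0  ⇒  L[2][0]=3, U row2=(0, 9, 10, -5)
  row3 ← row3 − (4)·row0  ⇒  L[3][0]=4, U row3=(0, -6, -10, 13)
Step 2: pivot at (1,1) is -3.
  row2 ← row2 − (-3)·row1  ⇒  L[2][1]=-3, U row2=(0, 0, -2, 4)
  row3 ← row3 − (2)·row1  ⇒  L[3][1]=2, U row3=(0, 0, -2, 7)
Step 3: pivot at (2,2) is -2.
  row3 ← row3 − (1)·row2  ⇒  L[3][2]=1, U row3=(0, 0, 0, 3)

U[2][3] = 4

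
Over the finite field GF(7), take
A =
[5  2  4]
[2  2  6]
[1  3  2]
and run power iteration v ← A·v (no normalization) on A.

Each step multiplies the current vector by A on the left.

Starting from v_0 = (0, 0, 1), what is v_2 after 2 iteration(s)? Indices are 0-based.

v_2 = (5, 4, 5)

v_0 = (0, 0, 1).
v_1 = A·v_0 = (4, 6, 2).
v_2 = A·v_1 = (5, 4, 5).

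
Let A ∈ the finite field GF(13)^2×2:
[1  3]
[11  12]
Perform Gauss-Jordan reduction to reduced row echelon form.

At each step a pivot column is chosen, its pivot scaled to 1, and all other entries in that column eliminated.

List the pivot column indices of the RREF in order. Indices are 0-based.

step 1: normalize row 0 (÷1) = (1, 3)
  row 1: subtract 11×row0 = (0, 5)
step 2: normalize row 1 (÷5) = (0, 1)
  row 0: subtract 3×row1 = (1, 0)

pivot columns: 0, 1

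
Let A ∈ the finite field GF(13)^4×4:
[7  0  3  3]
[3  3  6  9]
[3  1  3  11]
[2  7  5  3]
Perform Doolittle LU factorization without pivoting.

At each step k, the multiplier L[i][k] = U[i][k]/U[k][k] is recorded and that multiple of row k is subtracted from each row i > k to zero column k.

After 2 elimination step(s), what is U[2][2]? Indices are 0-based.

U[2][2] = 2

Step 1: pivot at (0,0) is 7.
  row1 ← row1 − (6)·row0  ⇒  L[1][0]=6, U row1=(0, 3, 1, 4)
  row2 ← row2 − (6)·row0  ⇒  L[2][0]=6, U row2=(0, 1, 11, 6)
  row3 ← row3 − (4)·row0  ⇒  L[3][0]=4, U row3=(0, 7, 6, 4)
Step 2: pivot at (1,1) is 3.
  row2 ← row2 − (9)·row1  ⇒  L[2][1]=9, U row2=(0, 0, 2, 9)
  row3 ← row3 − (11)·row1  ⇒  L[3][1]=11, U row3=(0, 0, 8, 12)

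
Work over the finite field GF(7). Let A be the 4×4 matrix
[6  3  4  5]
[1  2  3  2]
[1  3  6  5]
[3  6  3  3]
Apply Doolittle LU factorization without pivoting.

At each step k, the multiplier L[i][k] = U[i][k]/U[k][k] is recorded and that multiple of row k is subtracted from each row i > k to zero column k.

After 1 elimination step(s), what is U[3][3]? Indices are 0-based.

Step 1: pivot at (0,0) is 6.
  row1 ← row1 − (6)·row0  ⇒  L[1][0]=6, U row1=(0, 5, 0, 0)
  row2 ← row2 − (6)·row0  ⇒  L[2][0]=6, U row2=(0, 6, 3, 3)
  row3 ← row3 − (4)·row0  ⇒  L[3][0]=4, U row3=(0, 1, 1, 4)

U[3][3] = 4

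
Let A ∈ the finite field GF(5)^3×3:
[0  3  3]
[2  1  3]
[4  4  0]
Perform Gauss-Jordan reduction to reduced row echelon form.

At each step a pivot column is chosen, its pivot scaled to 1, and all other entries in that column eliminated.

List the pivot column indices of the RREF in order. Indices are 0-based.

pivot columns: 0, 1, 2

pivot(0,0): swap R0↔R1
pivot(0,0)=2: scale R0 → (1, 3, 4)
  clear (2,0): R2 −= (4)R0 → (0, 2, 4)
pivot(1,1)=3: scale R1 → (0, 1, 1)
  clear (0,1): R0 −= (3)R1 → (1, 0, 1)
  clear (2,1): R2 −= (2)R1 → (0, 0, 2)
pivot(2,2)=2: scale R2 → (0, 0, 1)
  clear (0,2): R0 −= (1)R2 → (1, 0, 0)
  clear (1,2): R1 −= (1)R2 → (0, 1, 0)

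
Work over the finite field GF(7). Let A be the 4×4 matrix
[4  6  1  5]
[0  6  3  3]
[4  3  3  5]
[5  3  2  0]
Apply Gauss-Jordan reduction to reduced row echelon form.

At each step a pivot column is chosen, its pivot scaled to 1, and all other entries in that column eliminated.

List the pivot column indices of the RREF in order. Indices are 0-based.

pivot(0,0)=4: scale R0 → (1, 5, 2, 3)
  clear (2,0): R2 −= (4)R0 → (0, 4, 2, 0)
  clear (3,0): R3 −= (5)R0 → (0, 6, 6, 6)
pivot(1,1)=6: scale R1 → (0, 1, 4, 4)
  clear (0,1): R0 −= (5)R1 → (1, 0, 3, 4)
  clear (2,1): R2 −= (4)R1 → (0, 0, 0, 5)
  clear (3,1): R3 −= (6)R1 → (0, 0, 3, 3)
pivot(2,2): swap R2↔R3
pivot(2,2)=3: scale R2 → (0, 0, 1, 1)
  clear (0,2): R0 −= (3)R2 → (1, 0, 0, 1)
  clear (1,2): R1 −= (4)R2 → (0, 1, 0, 0)
pivot(3,3)=5: scale R3 → (0, 0, 0, 1)
  clear (0,3): R0 −= (1)R3 → (1, 0, 0, 0)
  clear (2,3): R2 −= (1)R3 → (0, 0, 1, 0)

pivot columns: 0, 1, 2, 3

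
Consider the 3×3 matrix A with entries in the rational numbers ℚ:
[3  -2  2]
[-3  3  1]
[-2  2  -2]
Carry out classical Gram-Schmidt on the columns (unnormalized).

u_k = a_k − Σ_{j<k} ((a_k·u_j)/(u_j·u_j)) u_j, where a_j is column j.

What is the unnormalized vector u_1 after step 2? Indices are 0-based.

u_1 = (13/22, 9/22, 3/11)

Step 1: u_0 = a_0 = (3, -3, -2).
Step 2: u_1 = a_1 − (-19/22)·u_0 = (13/22, 9/22, 3/11).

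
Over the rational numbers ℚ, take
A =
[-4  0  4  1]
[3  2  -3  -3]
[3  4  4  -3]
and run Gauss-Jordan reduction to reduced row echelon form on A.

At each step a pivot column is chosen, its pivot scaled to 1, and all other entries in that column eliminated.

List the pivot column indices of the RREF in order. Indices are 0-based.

pivot columns: 0, 1, 2

[1] R0 /= -4  ⇒  (1, 0, -1, -1/4)
     R1 -= 3·R0  ⇒  (0, 2, 0, -9/4)
     R2 -= 3·R0  ⇒  (0, 4, 7, -9/4)
[2] R1 /= 2  ⇒  (0, 1, 0, -9/8)
     R2 -= 4·R1  ⇒  (0, 0, 7, 9/4)
[3] R2 /= 7  ⇒  (0, 0, 1, 9/28)
     R0 -= -1·R2  ⇒  (1, 0, 0, 1/14)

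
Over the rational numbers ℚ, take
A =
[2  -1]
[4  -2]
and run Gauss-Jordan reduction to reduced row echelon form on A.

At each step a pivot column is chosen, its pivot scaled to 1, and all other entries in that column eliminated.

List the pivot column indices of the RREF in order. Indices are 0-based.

[1] R0 /= 2  ⇒  (1, -1/2)
     R1 -= 4·R0  ⇒  (0, 0)
column 1 empty below row 1

pivot columns: 0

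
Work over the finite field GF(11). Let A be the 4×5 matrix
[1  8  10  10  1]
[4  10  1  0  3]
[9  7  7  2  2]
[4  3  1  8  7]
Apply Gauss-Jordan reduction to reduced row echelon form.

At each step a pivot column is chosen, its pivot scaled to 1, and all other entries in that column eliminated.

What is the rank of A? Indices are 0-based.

step 1: normalize row 0 (÷1) = (1, 8, 10, 10, 1)
  row 1: subtract 4×row0 = (0, 0, 5, 4, 10)
  row 2: subtract 9×row0 = (0, 1, 5, 0, 4)
  row 3: subtract 4×row0 = (0, 4, 5, 1, 3)
step 2: exchange rows 1,2
step 2: normalize row 1 (÷1) = (0, 1, 5, 0, 4)
  row 0: subtract 8×row1 = (1, 0, 3, 10, 2)
  row 3: subtract 4×row1 = (0, 0, 7, 1, 9)
step 3: normalize row 2 (÷5) = (0, 0, 1, 3, 2)
  row 0: subtract 3×row2 = (1, 0, 0, 1, 7)
  row 1: subtract 5×row2 = (0, 1, 0, 7, 5)
  row 3: subtract 7×row2 = (0, 0, 0, 2, 6)
step 4: normalize row 3 (÷2) = (0, 0, 0, 1, 3)
  row 0: subtract 1×row3 = (1, 0, 0, 0, 4)
  row 1: subtract 7×row3 = (0, 1, 0, 0, 6)
  row 2: subtract 3×row3 = (0, 0, 1, 0, 4)

rank = 4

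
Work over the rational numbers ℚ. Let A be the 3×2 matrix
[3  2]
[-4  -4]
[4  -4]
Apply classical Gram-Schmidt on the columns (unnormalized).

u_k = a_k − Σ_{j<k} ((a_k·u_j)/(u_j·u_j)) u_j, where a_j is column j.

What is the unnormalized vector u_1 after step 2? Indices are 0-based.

Step 1: u_0 = a_0 = (3, -4, 4).
Step 2: u_1 = a_1 − (6/41)·u_0 = (64/41, -140/41, -188/41).

u_1 = (64/41, -140/41, -188/41)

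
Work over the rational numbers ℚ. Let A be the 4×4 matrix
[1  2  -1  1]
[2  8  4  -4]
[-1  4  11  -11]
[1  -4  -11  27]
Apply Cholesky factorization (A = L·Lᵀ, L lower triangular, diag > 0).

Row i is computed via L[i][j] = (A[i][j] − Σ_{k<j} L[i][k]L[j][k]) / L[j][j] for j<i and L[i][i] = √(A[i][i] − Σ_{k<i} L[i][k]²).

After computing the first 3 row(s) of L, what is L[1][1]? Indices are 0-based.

Step 1: L[0][0] = √(1) = 1.
  L[1][0] = (2) / L[0][0] = 2.
Step 2: L[1][1] = √(4) = 2.
  L[2][0] = (-1) / L[0][0] = -1.
  L[2][1] = (6) / L[1][1] = 3.
Step 3: L[2][2] = √(1) = 1.

L[1][1] = 2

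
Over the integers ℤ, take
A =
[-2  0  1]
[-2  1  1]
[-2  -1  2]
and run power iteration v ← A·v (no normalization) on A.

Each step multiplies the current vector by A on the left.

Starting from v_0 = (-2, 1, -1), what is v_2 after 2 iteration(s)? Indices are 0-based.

v_0 = (-2, 1, -1).
v_1 = A·v_0 = (3, 4, 1).
v_2 = A·v_1 = (-5, -1, -8).

v_2 = (-5, -1, -8)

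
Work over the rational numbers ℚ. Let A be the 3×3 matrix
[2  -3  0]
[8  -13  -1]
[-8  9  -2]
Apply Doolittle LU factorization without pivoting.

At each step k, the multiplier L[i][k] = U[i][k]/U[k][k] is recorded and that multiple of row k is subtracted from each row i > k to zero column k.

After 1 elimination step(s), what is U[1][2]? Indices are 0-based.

[col 0] pivot 2
  R1 -= 4*R0 → (0, -1, -1)  (L[1][0] := 4)
  R2 -= -4*R0 → (0, -3, -2)  (L[2][0] := -4)

U[1][2] = -1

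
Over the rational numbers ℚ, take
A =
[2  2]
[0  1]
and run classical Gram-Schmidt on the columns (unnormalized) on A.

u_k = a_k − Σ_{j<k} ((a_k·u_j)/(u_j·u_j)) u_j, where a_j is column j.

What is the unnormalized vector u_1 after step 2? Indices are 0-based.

Step 1: u_0 = a_0 = (2, 0).
Step 2: u_1 = a_1 − (1)·u_0 = (0, 1).

u_1 = (0, 1)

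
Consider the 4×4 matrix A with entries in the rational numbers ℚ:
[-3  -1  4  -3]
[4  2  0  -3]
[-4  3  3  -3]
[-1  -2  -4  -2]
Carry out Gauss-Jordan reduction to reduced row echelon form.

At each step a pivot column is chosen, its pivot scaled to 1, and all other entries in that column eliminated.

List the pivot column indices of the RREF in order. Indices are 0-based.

pivot columns: 0, 1, 2, 3

[1] R0 /= -3  ⇒  (1, 1/3, -4/3, 1)
     R1 -= 4·R0  ⇒  (0, 2/3, 16/3, -7)
     R2 -= -4·R0  ⇒  (0, 13/3, -7/3, 1)
     R3 -= -1·R0  ⇒  (0, -5/3, -16/3, -1)
[2] R1 /= 2/3  ⇒  (0, 1, 8, -21/2)
     R0 -= 1/3·R1  ⇒  (1, 0, -4, 9/2)
     R2 -= 13/3·R1  ⇒  (0, 0, -37, 93/2)
     R3 -= -5/3·R1  ⇒  (0, 0, 8, -37/2)
[3] R2 /= -37  ⇒  (0, 0, 1, -93/74)
     R0 -= -4·R2  ⇒  (1, 0, 0, -39/74)
     R1 -= 8·R2  ⇒  (0, 1, 0, -33/74)
     R3 -= 8·R2  ⇒  (0, 0, 0, -625/74)
[4] R3 /= -625/74  ⇒  (0, 0, 0, 1)
     R0 -= -39/74·R3  ⇒  (1, 0, 0, 0)
     R1 -= -33/74·R3  ⇒  (0, 1, 0, 0)
     R2 -= -93/74·R3  ⇒  (0, 0, 1, 0)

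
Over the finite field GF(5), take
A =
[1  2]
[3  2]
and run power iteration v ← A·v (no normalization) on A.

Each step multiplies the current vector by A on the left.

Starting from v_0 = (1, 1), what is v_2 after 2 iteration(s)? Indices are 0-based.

v_0 = (1, 1).
v_1 = A·v_0 = (3, 0).
v_2 = A·v_1 = (3, 4).

v_2 = (3, 4)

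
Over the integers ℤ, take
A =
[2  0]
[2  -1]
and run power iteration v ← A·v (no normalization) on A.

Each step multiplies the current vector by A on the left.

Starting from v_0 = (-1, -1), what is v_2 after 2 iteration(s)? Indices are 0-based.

v_2 = (-4, -3)

v_0 = (-1, -1).
v_1 = A·v_0 = (-2, -1).
v_2 = A·v_1 = (-4, -3).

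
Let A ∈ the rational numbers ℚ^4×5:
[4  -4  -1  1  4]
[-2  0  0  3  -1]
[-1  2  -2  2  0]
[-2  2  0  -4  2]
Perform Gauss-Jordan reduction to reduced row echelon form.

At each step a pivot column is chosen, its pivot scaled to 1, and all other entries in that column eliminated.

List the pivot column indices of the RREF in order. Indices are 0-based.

pivot(0,0)=4: scale R0 → (1, -1, -1/4, 1/4, 1)
  clear (1,0): R1 −= (-2)R0 → (0, -2, -1/2, 7/2, 1)
  clear (2,0): R2 −= (-1)R0 → (0, 1, -9/4, 9/4, 1)
  clear (3,0): R3 −= (-2)R0 → (0, 0, -1/2, -7/2, 4)
pivot(1,1)=-2: scale R1 → (0, 1, 1/4, -7/4, -1/2)
  clear (0,1): R0 −= (-1)R1 → (1, 0, 0, -3/2, 1/2)
  clear (2,1): R2 −= (1)R1 → (0, 0, -5/2, 4, 3/2)
pivot(2,2)=-5/2: scale R2 → (0, 0, 1, -8/5, -3/5)
  clear (1,2): R1 −= (1/4)R2 → (0, 1, 0, -27/20, -7/20)
  clear (3,2): R3 −= (-1/2)R2 → (0, 0, 0, -43/10, 37/10)
pivot(3,3)=-43/10: scale R3 → (0, 0, 0, 1, -37/43)
  clear (0,3): R0 −= (-3/2)R3 → (1, 0, 0, 0, -34/43)
  clear (1,3): R1 −= (-27/20)R3 → (0, 1, 0, 0, -65/43)
  clear (2,3): R2 −= (-8/5)R3 → (0, 0, 1, 0, -85/43)

pivot columns: 0, 1, 2, 3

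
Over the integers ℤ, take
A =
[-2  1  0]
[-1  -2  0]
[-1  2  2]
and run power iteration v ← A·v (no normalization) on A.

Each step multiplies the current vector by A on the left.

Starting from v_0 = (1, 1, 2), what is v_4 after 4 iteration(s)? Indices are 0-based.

v_0 = (1, 1, 2).
v_1 = A·v_0 = (-1, -3, 5).
v_2 = A·v_1 = (-1, 7, 5).
v_3 = A·v_2 = (9, -13, 25).
v_4 = A·v_3 = (-31, 17, 15).

v_4 = (-31, 17, 15)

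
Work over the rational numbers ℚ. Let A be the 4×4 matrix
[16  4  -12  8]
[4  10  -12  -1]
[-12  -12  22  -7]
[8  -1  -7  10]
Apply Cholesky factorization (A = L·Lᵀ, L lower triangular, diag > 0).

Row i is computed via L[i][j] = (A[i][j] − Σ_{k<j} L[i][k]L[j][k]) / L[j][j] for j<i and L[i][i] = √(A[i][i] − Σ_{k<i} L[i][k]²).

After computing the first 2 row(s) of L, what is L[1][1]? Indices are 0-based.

L[1][1] = 3

Step 1: L[0][0] = √(16) = 4.
  L[1][0] = (4) / L[0][0] = 1.
Step 2: L[1][1] = √(9) = 3.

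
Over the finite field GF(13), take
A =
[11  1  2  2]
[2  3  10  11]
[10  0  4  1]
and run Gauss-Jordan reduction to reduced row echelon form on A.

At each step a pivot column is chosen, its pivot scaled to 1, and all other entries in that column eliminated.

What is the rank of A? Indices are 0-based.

rank = 3

pivot(0,0)=11: scale R0 → (1, 6, 12, 12)
  clear (1,0): R1 −= (2)R0 → (0, 4, 12, 0)
  clear (2,0): R2 −= (10)R0 → (0, 5, 1, 11)
pivot(1,1)=4: scale R1 → (0, 1, 3, 0)
  clear (0,1): R0 −= (6)R1 → (1, 0, 7, 12)
  clear (2,1): R2 −= (5)R1 → (0, 0, 12, 11)
pivot(2,2)=12: scale R2 → (0, 0, 1, 2)
  clear (0,2): R0 −= (7)R2 → (1, 0, 0, 11)
  clear (1,2): R1 −= (3)R2 → (0, 1, 0, 7)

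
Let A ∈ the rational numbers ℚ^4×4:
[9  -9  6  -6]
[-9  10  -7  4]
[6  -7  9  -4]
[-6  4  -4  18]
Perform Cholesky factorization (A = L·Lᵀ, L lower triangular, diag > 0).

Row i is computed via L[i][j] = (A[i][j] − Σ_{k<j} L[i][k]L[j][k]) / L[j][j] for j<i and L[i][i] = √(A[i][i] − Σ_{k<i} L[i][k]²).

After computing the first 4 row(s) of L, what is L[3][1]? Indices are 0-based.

Step 1: L[0][0] = √(9) = 3.
  L[1][0] = (-9) / L[0][0] = -3.
Step 2: L[1][1] = √(1) = 1.
  L[2][0] = (6) / L[0][0] = 2.
  L[2][1] = (-1) / L[1][1] = -1.
Step 3: L[2][2] = √(4) = 2.
  L[3][0] = (-6) / L[0][0] = -2.
  L[3][1] = (-2) / L[1][1] = -2.
  L[3][2] = (-2) / L[2][2] = -1.
Step 4: L[3][3] = √(9) = 3.

L[3][1] = -2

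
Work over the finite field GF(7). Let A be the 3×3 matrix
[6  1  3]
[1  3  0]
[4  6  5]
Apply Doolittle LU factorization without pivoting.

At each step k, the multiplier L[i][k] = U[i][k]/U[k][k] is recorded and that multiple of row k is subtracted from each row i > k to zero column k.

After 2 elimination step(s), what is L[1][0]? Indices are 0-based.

L[1][0] = 6

[col 0] pivot 6
  R1 -= 6*R0 → (0, 4, 3)  (L[1][0] := 6)
  R2 -= 3*R0 → (0, 3, 3)  (L[2][0] := 3)
[col 1] pivot 4
  R2 -= 6*R1 → (0, 0, 6)  (L[2][1] := 6)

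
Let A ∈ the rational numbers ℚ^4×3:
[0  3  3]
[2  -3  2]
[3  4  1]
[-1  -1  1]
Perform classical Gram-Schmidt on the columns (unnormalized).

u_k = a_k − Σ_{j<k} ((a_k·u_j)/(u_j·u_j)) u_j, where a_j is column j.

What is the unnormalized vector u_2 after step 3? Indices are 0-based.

u_2 = (19/7, 32/21, -11/21, 31/21)

Step 1: u_0 = a_0 = (0, 2, 3, -1).
Step 2: u_1 = a_1 − (1/2)·u_0 = (3, -4, 5/2, -1/2).
Step 3: u_2 = a_2 − (3/7)·u_0 − (2/21)·u_1 = (19/7, 32/21, -11/21, 31/21).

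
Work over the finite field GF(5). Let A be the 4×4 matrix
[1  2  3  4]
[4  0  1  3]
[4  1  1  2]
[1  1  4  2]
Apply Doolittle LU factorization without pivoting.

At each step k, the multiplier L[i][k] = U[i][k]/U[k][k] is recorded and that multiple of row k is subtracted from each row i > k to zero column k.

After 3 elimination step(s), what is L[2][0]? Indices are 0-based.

k=0: U[0][0]=1
  eliminate (1,0): mult=4, new row 1: (0, 2, 4, 2); set L[1][0]=4
  eliminate (2,0): mult=4, new row 2: (0, 3, 4, 1); set L[2][0]=4
  eliminate (3,0): mult=1, new row 3: (0, 4, 1, 3); set L[3][0]=1
k=1: U[1][1]=2
  eliminate (2,1): mult=4, new row 2: (0, 0, 3, 3); set L[2][1]=4
  eliminate (3,1): mult=2, new row 3: (0, 0, 3, 4); set L[3][1]=2
k=2: U[2][2]=3
  eliminate (3,2): mult=1, new row 3: (0, 0, 0, 1); set L[3][2]=1

L[2][0] = 4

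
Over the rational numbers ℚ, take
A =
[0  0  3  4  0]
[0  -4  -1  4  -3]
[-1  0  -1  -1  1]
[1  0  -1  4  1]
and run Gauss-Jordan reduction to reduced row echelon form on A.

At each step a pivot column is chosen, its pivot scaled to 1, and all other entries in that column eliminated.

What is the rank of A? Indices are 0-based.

step 1: exchange rows 0,2
step 1: normalize row 0 (÷-1) = (1, 0, 1, 1, -1)
  row 3: subtract 1×row0 = (0, 0, -2, 3, 2)
step 2: normalize row 1 (÷-4) = (0, 1, 1/4, -1, 3/4)
step 3: normalize row 2 (÷3) = (0, 0, 1, 4/3, 0)
  row 0: subtract 1×row2 = (1, 0, 0, -1/3, -1)
  row 1: subtract 1/4×row2 = (0, 1, 0, -4/3, 3/4)
  row 3: subtract -2×row2 = (0, 0, 0, 17/3, 2)
step 4: normalize row 3 (÷17/3) = (0, 0, 0, 1, 6/17)
  row 0: subtract -1/3×row3 = (1, 0, 0, 0, -15/17)
  row 1: subtract -4/3×row3 = (0, 1, 0, 0, 83/68)
  row 2: subtract 4/3×row3 = (0, 0, 1, 0, -8/17)

rank = 4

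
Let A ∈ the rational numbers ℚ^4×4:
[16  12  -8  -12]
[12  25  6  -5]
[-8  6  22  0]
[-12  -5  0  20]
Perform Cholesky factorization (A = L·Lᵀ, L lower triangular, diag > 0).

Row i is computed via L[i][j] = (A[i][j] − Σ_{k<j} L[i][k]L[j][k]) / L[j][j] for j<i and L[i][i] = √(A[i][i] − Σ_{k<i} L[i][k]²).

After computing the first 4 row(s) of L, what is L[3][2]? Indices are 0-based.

Step 1: L[0][0] = √(16) = 4.
  L[1][0] = (12) / L[0][0] = 3.
Step 2: L[1][1] = √(16) = 4.
  L[2][0] = (-8) / L[0][0] = -2.
  L[2][1] = (12) / L[1][1] = 3.
Step 3: L[2][2] = √(9) = 3.
  L[3][0] = (-12) / L[0][0] = -3.
  L[3][1] = (4) / L[1][1] = 1.
  L[3][2] = (-9) / L[2][2] = -3.
Step 4: L[3][3] = √(1) = 1.

L[3][2] = -3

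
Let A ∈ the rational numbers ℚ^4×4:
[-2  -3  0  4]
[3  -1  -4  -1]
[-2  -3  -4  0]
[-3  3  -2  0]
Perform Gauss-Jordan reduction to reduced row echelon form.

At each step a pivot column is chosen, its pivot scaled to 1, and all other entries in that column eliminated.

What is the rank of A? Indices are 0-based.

[1] R0 /= -2  ⇒  (1, 3/2, 0, -2)
     R1 -= 3·R0  ⇒  (0, -11/2, -4, 5)
     R2 -= -2·R0  ⇒  (0, 0, -4, -4)
     R3 -= -3·R0  ⇒  (0, 15/2, -2, -6)
[2] R1 /= -11/2  ⇒  (0, 1, 8/11, -10/11)
     R0 -= 3/2·R1  ⇒  (1, 0, -12/11, -7/11)
     R3 -= 15/2·R1  ⇒  (0, 0, -82/11, 9/11)
[3] R2 /= -4  ⇒  (0, 0, 1, 1)
     R0 -= -12/11·R2  ⇒  (1, 0, 0, 5/11)
     R1 -= 8/11·R2  ⇒  (0, 1, 0, -18/11)
     R3 -= -82/11·R2  ⇒  (0, 0, 0, 91/11)
[4] R3 /= 91/11  ⇒  (0, 0, 0, 1)
     R0 -= 5/11·R3  ⇒  (1, 0, 0, 0)
     R1 -= -18/11·R3  ⇒  (0, 1, 0, 0)
     R2 -= 1·R3  ⇒  (0, 0, 1, 0)

rank = 4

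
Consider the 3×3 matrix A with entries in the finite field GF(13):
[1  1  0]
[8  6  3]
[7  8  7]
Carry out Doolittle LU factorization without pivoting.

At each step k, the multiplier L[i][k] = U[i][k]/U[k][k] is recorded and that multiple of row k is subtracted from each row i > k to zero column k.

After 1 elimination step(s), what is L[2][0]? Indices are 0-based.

Step 1: pivot at (0,0) is 1.
  row1 ← row1 − (8)·row0  ⇒  L[1][0]=8, U row1=(0, 11, 3)
  row2 ← row2 − (7)·row0  ⇒  L[2][0]=7, U row2=(0, 1, 7)

L[2][0] = 7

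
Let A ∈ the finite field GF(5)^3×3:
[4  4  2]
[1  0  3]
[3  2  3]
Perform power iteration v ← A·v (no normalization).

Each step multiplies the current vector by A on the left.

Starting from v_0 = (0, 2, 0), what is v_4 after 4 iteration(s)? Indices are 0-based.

v_0 = (0, 2, 0).
v_1 = A·v_0 = (3, 0, 4).
v_2 = A·v_1 = (0, 0, 1).
v_3 = A·v_2 = (2, 3, 3).
v_4 = A·v_3 = (1, 1, 1).

v_4 = (1, 1, 1)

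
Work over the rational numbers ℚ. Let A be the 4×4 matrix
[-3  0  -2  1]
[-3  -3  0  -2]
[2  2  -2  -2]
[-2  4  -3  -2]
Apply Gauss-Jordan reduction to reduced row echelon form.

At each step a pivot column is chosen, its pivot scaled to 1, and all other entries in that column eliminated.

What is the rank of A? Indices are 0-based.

step 1: normalize row 0 (÷-3) = (1, 0, 2/3, -1/3)
  row 1: subtract -3×row0 = (0, -3, 2, -3)
  row 2: subtract 2×row0 = (0, 2, -10/3, -4/3)
  row 3: subtract -2×row0 = (0, 4, -5/3, -8/3)
step 2: normalize row 1 (÷-3) = (0, 1, -2/3, 1)
  row 2: subtract 2×row1 = (0, 0, -2, -10/3)
  row 3: subtract 4×row1 = (0, 0, 1, -20/3)
step 3: normalize row 2 (÷-2) = (0, 0, 1, 5/3)
  row 0: subtract 2/3×row2 = (1, 0, 0, -13/9)
  row 1: subtract -2/3×row2 = (0, 1, 0, 19/9)
  row 3: subtract 1×row2 = (0, 0, 0, -25/3)
step 4: normalize row 3 (÷-25/3) = (0, 0, 0, 1)
  row 0: subtract -13/9×row3 = (1, 0, 0, 0)
  row 1: subtract 19/9×row3 = (0, 1, 0, 0)
  row 2: subtract 5/3×row3 = (0, 0, 1, 0)

rank = 4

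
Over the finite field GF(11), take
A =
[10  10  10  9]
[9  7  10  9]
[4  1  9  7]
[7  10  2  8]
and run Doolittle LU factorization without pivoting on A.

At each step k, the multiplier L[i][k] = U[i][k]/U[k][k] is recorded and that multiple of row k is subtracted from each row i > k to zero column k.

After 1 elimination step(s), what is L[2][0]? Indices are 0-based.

k=0: U[0][0]=10
  eliminate (1,0): mult=2, new row 1: (0, 9, 1, 2); set L[1][0]=2
  eliminate (2,0): mult=7, new row 2: (0, 8, 5, 10); set L[2][0]=7
  eliminate (3,0): mult=4, new row 3: (0, 3, 6, 5); set L[3][0]=4

L[2][0] = 7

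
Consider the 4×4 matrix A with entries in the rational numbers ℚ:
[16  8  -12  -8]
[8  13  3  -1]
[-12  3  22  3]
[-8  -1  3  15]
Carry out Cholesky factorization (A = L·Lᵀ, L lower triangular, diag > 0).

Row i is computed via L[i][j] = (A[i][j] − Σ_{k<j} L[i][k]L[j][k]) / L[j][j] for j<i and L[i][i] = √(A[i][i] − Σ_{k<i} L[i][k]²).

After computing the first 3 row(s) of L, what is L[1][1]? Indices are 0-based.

L[1][1] = 3

Step 1: L[0][0] = √(16) = 4.
  L[1][0] = (8) / L[0][0] = 2.
Step 2: L[1][1] = √(9) = 3.
  L[2][0] = (-12) / L[0][0] = -3.
  L[2][1] = (9) / L[1][1] = 3.
Step 3: L[2][2] = √(4) = 2.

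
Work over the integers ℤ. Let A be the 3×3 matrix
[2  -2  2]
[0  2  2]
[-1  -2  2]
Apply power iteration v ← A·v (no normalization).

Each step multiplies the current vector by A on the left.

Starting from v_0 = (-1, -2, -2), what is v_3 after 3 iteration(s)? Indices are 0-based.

v_0 = (-1, -2, -2).
v_1 = A·v_0 = (-2, -8, 1).
v_2 = A·v_1 = (14, -14, 20).
v_3 = A·v_2 = (96, 12, 54).

v_3 = (96, 12, 54)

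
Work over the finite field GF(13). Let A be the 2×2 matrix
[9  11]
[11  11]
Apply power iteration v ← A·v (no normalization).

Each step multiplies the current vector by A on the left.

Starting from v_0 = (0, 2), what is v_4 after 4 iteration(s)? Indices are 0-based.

v_4 = (9, 0)

v_0 = (0, 2).
v_1 = A·v_0 = (9, 9).
v_2 = A·v_1 = (11, 3).
v_3 = A·v_2 = (2, 11).
v_4 = A·v_3 = (9, 0).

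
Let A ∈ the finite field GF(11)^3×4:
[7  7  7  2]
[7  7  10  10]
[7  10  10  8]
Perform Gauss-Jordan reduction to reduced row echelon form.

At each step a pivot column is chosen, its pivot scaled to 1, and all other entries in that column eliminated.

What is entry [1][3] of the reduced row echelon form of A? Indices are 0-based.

M[1][3] = 3

pivot(0,0)=7: scale R0 → (1, 1, 1, 5)
  clear (1,0): R1 −= (7)R0 → (0, 0, 3, 8)
  clear (2,0): R2 −= (7)R0 → (0, 3, 3, 6)
pivot(1,1): swap R1↔R2
pivot(1,1)=3: scale R1 → (0, 1, 1, 2)
  clear (0,1): R0 −= (1)R1 → (1, 0, 0, 3)
pivot(2,2)=3: scale R2 → (0, 0, 1, 10)
  clear (1,2): R1 −= (1)R2 → (0, 1, 0, 3)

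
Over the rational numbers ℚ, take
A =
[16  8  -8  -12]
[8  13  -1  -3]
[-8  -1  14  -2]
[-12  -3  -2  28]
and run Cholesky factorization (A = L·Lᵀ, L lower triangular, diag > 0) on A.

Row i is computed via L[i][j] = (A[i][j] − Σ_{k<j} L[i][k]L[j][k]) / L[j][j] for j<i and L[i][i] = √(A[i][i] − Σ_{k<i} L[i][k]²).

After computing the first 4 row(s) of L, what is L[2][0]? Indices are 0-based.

L[2][0] = -2

Step 1: L[0][0] = √(16) = 4.
  L[1][0] = (8) / L[0][0] = 2.
Step 2: L[1][1] = √(9) = 3.
  L[2][0] = (-8) / L[0][0] = -2.
  L[2][1] = (3) / L[1][1] = 1.
Step 3: L[2][2] = √(9) = 3.
  L[3][0] = (-12) / L[0][0] = -3.
  L[3][1] = (3) / L[1][1] = 1.
  L[3][2] = (-9) / L[2][2] = -3.
Step 4: L[3][3] = √(9) = 3.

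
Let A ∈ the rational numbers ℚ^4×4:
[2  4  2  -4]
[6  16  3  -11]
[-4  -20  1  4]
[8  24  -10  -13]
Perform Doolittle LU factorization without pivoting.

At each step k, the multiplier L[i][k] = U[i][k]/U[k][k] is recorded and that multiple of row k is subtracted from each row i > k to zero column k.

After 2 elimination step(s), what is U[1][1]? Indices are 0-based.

Step 1: pivot at (0,0) is 2.
  row1 ← row1 − (3)·row0  ⇒  L[1][0]=3, U row1=(0, 4, -3, 1)
  row2 ← row2 − (-2)·row0  ⇒  L[2][0]=-2, U row2=(0, -12, 5, -4)
  row3 ← row3 − (4)·row0  ⇒  L[3][0]=4, U row3=(0, 8, -18, 3)
Step 2: pivot at (1,1) is 4.
  row2 ← row2 − (-3)·row1  ⇒  L[2][1]=-3, U row2=(0, 0, -4, -1)
  row3 ← row3 − (2)·row1  ⇒  L[3][1]=2, U row3=(0, 0, -12, 1)

U[1][1] = 4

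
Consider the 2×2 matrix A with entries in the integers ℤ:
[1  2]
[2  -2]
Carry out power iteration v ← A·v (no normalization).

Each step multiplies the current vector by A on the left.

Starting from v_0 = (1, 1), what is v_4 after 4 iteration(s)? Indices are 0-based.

v_4 = (3, 42)

v_0 = (1, 1).
v_1 = A·v_0 = (3, 0).
v_2 = A·v_1 = (3, 6).
v_3 = A·v_2 = (15, -6).
v_4 = A·v_3 = (3, 42).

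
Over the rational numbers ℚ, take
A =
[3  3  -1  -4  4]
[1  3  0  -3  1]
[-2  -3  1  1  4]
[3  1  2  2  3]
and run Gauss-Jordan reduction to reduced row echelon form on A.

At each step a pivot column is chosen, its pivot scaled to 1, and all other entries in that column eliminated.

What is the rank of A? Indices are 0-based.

rank = 4

pivot(0,0)=3: scale R0 → (1, 1, -1/3, -4/3, 4/3)
  clear (1,0): R1 −= (1)R0 → (0, 2, 1/3, -5/3, -1/3)
  clear (2,0): R2 −= (-2)R0 → (0, -1, 1/3, -5/3, 20/3)
  clear (3,0): R3 −= (3)R0 → (0, -2, 3, 6, -1)
pivot(1,1)=2: scale R1 → (0, 1, 1/6, -5/6, -1/6)
  clear (0,1): R0 −= (1)R1 → (1, 0, -1/2, -1/2, 3/2)
  clear (2,1): R2 −= (-1)R1 → (0, 0, 1/2, -5/2, 13/2)
  clear (3,1): R3 −= (-2)R1 → (0, 0, 10/3, 13/3, -4/3)
pivot(2,2)=1/2: scale R2 → (0, 0, 1, -5, 13)
  clear (0,2): R0 −= (-1/2)R2 → (1, 0, 0, -3, 8)
  clear (1,2): R1 −= (1/6)R2 → (0, 1, 0, 0, -7/3)
  clear (3,2): R3 −= (10/3)R2 → (0, 0, 0, 21, -134/3)
pivot(3,3)=21: scale R3 → (0, 0, 0, 1, -134/63)
  clear (0,3): R0 −= (-3)R3 → (1, 0, 0, 0, 34/21)
  clear (2,3): R2 −= (-5)R3 → (0, 0, 1, 0, 149/63)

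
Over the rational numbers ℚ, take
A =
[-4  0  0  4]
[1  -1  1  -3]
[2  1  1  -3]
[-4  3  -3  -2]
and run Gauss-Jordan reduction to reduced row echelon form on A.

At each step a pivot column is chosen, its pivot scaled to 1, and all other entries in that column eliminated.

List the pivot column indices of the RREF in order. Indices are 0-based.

[1] R0 /= -4  ⇒  (1, 0, 0, -1)
     R1 -= 1·R0  ⇒  (0, -1, 1, -2)
     R2 -= 2·R0  ⇒  (0, 1, 1, -1)
     R3 -= -4·R0  ⇒  (0, 3, -3, -6)
[2] R1 /= -1  ⇒  (0, 1, -1, 2)
     R2 -= 1·R1  ⇒  (0, 0, 2, -3)
     R3 -= 3·R1  ⇒  (0, 0, 0, -12)
[3] R2 /= 2  ⇒  (0, 0, 1, -3/2)
     R1 -= -1·R2  ⇒  (0, 1, 0, 1/2)
[4] R3 /= -12  ⇒  (0, 0, 0, 1)
     R0 -= -1·R3  ⇒  (1, 0, 0, 0)
     R1 -= 1/2·R3  ⇒  (0, 1, 0, 0)
     R2 -= -3/2·R3  ⇒  (0, 0, 1, 0)

pivot columns: 0, 1, 2, 3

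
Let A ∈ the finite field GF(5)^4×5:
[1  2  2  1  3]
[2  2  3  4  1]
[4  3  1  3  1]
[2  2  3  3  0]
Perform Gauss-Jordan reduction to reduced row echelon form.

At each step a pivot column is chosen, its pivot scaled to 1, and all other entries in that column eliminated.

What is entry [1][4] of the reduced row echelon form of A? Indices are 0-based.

step 1: normalize row 0 (÷1) = (1, 2, 2, 1, 3)
  row 1: subtract 2×row0 = (0, 3, 4, 2, 0)
  row 2: subtract 4×row0 = (0, 0, 3, 4, 4)
  row 3: subtract 2×row0 = (0, 3, 4, 1, 4)
step 2: normalize row 1 (÷3) = (0, 1, 3, 4, 0)
  row 0: subtract 2×row1 = (1, 0, 1, 3, 3)
  row 3: subtract 3×row1 = (0, 0, 0, 4, 4)
step 3: normalize row 2 (÷3) = (0, 0, 1, 3, 3)
  row 0: subtract 1×row2 = (1, 0, 0, 0, 0)
  row 1: subtract 3×row2 = (0, 1, 0, 0, 1)
step 4: normalize row 3 (÷4) = (0, 0, 0, 1, 1)
  row 2: subtract 3×row3 = (0, 0, 1, 0, 0)

M[1][4] = 1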